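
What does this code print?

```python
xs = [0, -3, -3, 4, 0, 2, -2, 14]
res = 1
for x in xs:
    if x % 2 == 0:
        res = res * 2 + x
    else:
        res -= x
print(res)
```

x=0: even, res = 1*2+0 = 2
x=-3: not even, res = 2-(-3) = 5
x=-3: not even, res = 5-(-3) = 8
x=4: even, res = 8*2+4 = 20
x=0: even, res = 20*2+0 = 40
x=2: even, res = 40*2+2 = 82
x=-2: even, res = 82*2+(-2) = 162
x=14: even, res = 162*2+14 = 338

338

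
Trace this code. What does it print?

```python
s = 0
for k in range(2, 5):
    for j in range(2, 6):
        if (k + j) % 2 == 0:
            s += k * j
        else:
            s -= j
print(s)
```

38

k=2,j=2: even sum, s = 0+4 = 4
k=2,j=3: odd sum, s = 4-3 = 1
k=2,j=4: even sum, s = 1+8 = 9
k=2,j=5: odd sum, s = 9-5 = 4
k=3,j=2: odd sum, s = 4-2 = 2
k=3,j=3: even sum, s = 2+9 = 11
k=3,j=4: odd sum, s = 11-4 = 7
k=3,j=5: even sum, s = 7+15 = 22
k=4,j=2: even sum, s = 22+8 = 30
k=4,j=3: odd sum, s = 30-3 = 27
k=4,j=4: even sum, s = 27+16 = 43
k=4,j=5: odd sum, s = 43-5 = 38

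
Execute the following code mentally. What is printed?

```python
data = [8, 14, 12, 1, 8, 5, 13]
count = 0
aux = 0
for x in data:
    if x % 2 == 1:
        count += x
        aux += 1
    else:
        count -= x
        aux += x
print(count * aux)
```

x=8: not odd, count = 0-8 = -8; aux=8
x=14: not odd, count = (-8)-14 = -22; aux=22
x=12: not odd, count = (-22)-12 = -34; aux=34
x=1: odd, count = (-34)+1 = -33; aux=35
x=8: not odd, count = (-33)-8 = -41; aux=43
x=5: odd, count = (-41)+5 = -36; aux=44
x=13: odd, count = (-36)+13 = -23; aux=45
count*aux = (-23)*45 = -1035

-1035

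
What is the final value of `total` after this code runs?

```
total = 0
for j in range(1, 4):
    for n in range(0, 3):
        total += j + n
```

j=1,n=0: total = 0+1 = 1
j=1,n=1: total = 1+2 = 3
j=1,n=2: total = 3+3 = 6
j=2,n=0: total = 6+2 = 8
j=2,n=1: total = 8+3 = 11
j=2,n=2: total = 11+4 = 15
j=3,n=0: total = 15+3 = 18
j=3,n=1: total = 18+4 = 22
j=3,n=2: total = 22+5 = 27

27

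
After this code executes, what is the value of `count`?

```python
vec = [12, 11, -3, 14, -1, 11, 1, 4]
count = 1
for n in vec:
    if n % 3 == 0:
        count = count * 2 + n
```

25

n=12: %3==0, count = 1*2+12 = 14
n=11: not %3==0
n=-3: %3==0, count = 14*2+(-3) = 25
n=14: not %3==0
n=-1: not %3==0
n=11: not %3==0
n=1: not %3==0
n=4: not %3==0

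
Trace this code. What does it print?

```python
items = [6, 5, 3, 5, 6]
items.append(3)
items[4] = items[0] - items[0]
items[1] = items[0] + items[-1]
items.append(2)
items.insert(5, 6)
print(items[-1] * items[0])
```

12

append 3 → [6, 5, 3, 5, 6, 3]
items[4] = items[0]-items[0] = 6-6 = 0 → [6, 5, 3, 5, 0, 3]
items[1] = items[0]+items[-1] = 6+3 = 9 → [6, 9, 3, 5, 0, 3]
append 2 → [6, 9, 3, 5, 0, 3, 2]
insert 6 at 5 → [6, 9, 3, 5, 0, 6, 3, 2]
items[-1]*items[0] = 2*6 = 12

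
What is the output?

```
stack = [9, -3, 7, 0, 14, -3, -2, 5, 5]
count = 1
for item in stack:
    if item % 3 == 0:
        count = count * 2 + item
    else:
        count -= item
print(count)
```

9

item=9: %3==0, count = 1*2+9 = 11
item=-3: %3==0, count = 11*2+(-3) = 19
item=7: not %3==0, count = 19-7 = 12
item=0: %3==0, count = 12*2+0 = 24
item=14: not %3==0, count = 24-14 = 10
item=-3: %3==0, count = 10*2+(-3) = 17
item=-2: not %3==0, count = 17-(-2) = 19
item=5: not %3==0, count = 19-5 = 14
item=5: not %3==0, count = 14-5 = 9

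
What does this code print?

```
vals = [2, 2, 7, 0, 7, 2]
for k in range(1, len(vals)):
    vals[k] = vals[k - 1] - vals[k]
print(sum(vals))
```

-42

k=1: vals[1] = 2-2 = 0 → [2, 0, 7, 0, 7, 2]
k=2: vals[2] = 0-7 = -7 → [2, 0, -7, 0, 7, 2]
k=3: vals[3] = (-7)-0 = -7 → [2, 0, -7, -7, 7, 2]
k=4: vals[4] = (-7)-7 = -14 → [2, 0, -7, -7, -14, 2]
k=5: vals[5] = (-14)-2 = -16 → [2, 0, -7, -7, -14, -16]
sum = -42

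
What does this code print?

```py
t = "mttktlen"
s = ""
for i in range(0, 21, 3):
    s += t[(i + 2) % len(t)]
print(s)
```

tlmkett

i=0: add t[2]='t' → 't'
i=3: add t[5]='l' → 'tl'
i=6: add t[0]='m' → 'tlm'
i=9: add t[3]='k' → 'tlmk'
i=12: add t[6]='e' → 'tlmke'
i=15: add t[1]='t' → 'tlmket'
i=18: add t[4]='t' → 'tlmkett'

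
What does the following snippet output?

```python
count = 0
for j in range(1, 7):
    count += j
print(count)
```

21

j=1: count = 0+1 = 1
j=2: count = 1+2 = 3
j=3: count = 3+3 = 6
j=4: count = 6+4 = 10
j=5: count = 10+5 = 15
j=6: count = 15+6 = 21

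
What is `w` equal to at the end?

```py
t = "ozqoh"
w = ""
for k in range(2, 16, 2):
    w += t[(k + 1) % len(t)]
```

'ooqhzoo'

k=2: add t[3]='o' → 'o'
k=4: add t[0]='o' → 'oo'
k=6: add t[2]='q' → 'ooq'
k=8: add t[4]='h' → 'ooqh'
k=10: add t[1]='z' → 'ooqhz'
k=12: add t[3]='o' → 'ooqhzo'
k=14: add t[0]='o' → 'ooqhzoo'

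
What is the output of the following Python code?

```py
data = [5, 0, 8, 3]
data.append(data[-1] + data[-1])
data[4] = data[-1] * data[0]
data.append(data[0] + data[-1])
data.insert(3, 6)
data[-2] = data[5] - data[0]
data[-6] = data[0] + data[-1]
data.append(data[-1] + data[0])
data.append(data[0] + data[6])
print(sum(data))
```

append data[-1]+data[-1] = 3+3 = 6 → [5, 0, 8, 3, 6]
data[4] = data[-1]*data[0] = 6*5 = 30 → [5, 0, 8, 3, 30]
append data[0]+data[-1] = 5+30 = 35 → [5, 0, 8, 3, 30, 35]
insert 6 at 3 → [5, 0, 8, 6, 3, 30, 35]
data[-2] = data[5]-data[0] = 30-5 = 25 → [5, 0, 8, 6, 3, 25, 35]
data[-6] = data[0]+data[-1] = 5+35 = 40 → [5, 40, 8, 6, 3, 25, 35]
append data[-1]+data[0] = 35+5 = 40 → [5, 40, 8, 6, 3, 25, 35, 40]
append data[0]+data[6] = 5+35 = 40 → [5, 40, 8, 6, 3, 25, 35, 40, 40]
sum = 202

202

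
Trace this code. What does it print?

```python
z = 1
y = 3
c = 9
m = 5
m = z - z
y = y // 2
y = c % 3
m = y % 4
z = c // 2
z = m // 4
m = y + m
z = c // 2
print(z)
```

4

m = 1-1 = 0
y = 3//2 = 1
y = 9%3 = 0
m = 0%4 = 0
z = 9//2 = 4
z = 0//4 = 0
m = 0+0 = 0
z = 9//2 = 4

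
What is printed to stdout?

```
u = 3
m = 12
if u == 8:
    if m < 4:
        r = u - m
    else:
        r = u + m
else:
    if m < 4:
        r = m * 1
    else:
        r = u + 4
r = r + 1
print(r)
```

u=3, m=12
u == 8 is False; m < 4 is False
→ r = u + 4 = 7
r = 7+1 = 8

8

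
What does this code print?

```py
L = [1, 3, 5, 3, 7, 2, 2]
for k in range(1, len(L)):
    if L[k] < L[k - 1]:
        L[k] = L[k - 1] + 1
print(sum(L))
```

k=1: 3>=1, unchanged → [1, 3, 5, 3, 7, 2, 2]
k=2: 5>=3, unchanged → [1, 3, 5, 3, 7, 2, 2]
k=3: 3<5, L[3] = 5+1 = 6 → [1, 3, 5, 6, 7, 2, 2]
k=4: 7>=6, unchanged → [1, 3, 5, 6, 7, 2, 2]
k=5: 2<7, L[5] = 7+1 = 8 → [1, 3, 5, 6, 7, 8, 2]
k=6: 2<8, L[6] = 8+1 = 9 → [1, 3, 5, 6, 7, 8, 9]
sum = 39

39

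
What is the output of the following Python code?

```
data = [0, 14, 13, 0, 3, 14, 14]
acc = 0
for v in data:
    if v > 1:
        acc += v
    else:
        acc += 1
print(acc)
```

v=0: not >1, acc = 0+1 = 1
v=14: >1, acc = 1+14 = 15
v=13: >1, acc = 15+13 = 28
v=0: not >1, acc = 28+1 = 29
v=3: >1, acc = 29+3 = 32
v=14: >1, acc = 32+14 = 46
v=14: >1, acc = 46+14 = 60

60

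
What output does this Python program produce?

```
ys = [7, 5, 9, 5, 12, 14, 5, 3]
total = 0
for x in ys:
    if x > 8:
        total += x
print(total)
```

35

x=7: not >8
x=5: not >8
x=9: >8, total = 0+9 = 9
x=5: not >8
x=12: >8, total = 9+12 = 21
x=14: >8, total = 21+14 = 35
x=5: not >8
x=3: not >8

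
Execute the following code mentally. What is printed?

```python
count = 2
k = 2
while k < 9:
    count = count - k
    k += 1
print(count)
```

-33

k=2: count = 2-2 = 0
k=3: count = 0-3 = -3
k=4: count = (-3)-4 = -7
k=5: count = (-7)-5 = -12
k=6: count = (-12)-6 = -18
k=7: count = (-18)-7 = -25
k=8: count = (-25)-8 = -33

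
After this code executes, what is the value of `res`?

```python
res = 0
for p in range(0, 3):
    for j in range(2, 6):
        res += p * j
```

42

p=0,j=2: res = 0+0 = 0
p=0,j=3: res = 0+0 = 0
p=0,j=4: res = 0+0 = 0
p=0,j=5: res = 0+0 = 0
p=1,j=2: res = 0+2 = 2
p=1,j=3: res = 2+3 = 5
p=1,j=4: res = 5+4 = 9
p=1,j=5: res = 9+5 = 14
p=2,j=2: res = 14+4 = 18
p=2,j=3: res = 18+6 = 24
p=2,j=4: res = 24+8 = 32
p=2,j=5: res = 32+10 = 42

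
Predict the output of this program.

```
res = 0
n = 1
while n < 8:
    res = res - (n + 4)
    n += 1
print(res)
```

n=1: res = 0-5 = -5
n=2: res = (-5)-6 = -11
n=3: res = (-11)-7 = -18
n=4: res = (-18)-8 = -26
n=5: res = (-26)-9 = -35
n=6: res = (-35)-10 = -45
n=7: res = (-45)-11 = -56

-56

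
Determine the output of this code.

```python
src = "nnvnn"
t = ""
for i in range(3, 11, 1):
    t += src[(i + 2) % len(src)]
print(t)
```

i=3: add src[0]='n' → 'n'
i=4: add src[1]='n' → 'nn'
i=5: add src[2]='v' → 'nnv'
i=6: add src[3]='n' → 'nnvn'
i=7: add src[4]='n' → 'nnvnn'
i=8: add src[0]='n' → 'nnvnnn'
i=9: add src[1]='n' → 'nnvnnnn'
i=10: add src[2]='v' → 'nnvnnnnv'

nnvnnnnv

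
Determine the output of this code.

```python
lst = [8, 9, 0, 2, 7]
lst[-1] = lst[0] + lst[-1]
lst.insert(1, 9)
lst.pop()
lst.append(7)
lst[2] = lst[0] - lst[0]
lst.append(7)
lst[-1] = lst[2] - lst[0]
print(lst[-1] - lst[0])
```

-16

lst[-1] = lst[0]+lst[-1] = 8+7 = 15 → [8, 9, 0, 2, 15]
insert 9 at 1 → [8, 9, 9, 0, 2, 15]
pop() removes 15 → [8, 9, 9, 0, 2]
append 7 → [8, 9, 9, 0, 2, 7]
lst[2] = lst[0]-lst[0] = 8-8 = 0 → [8, 9, 0, 0, 2, 7]
append 7 → [8, 9, 0, 0, 2, 7, 7]
lst[-1] = lst[2]-lst[0] = 0-8 = -8 → [8, 9, 0, 0, 2, 7, -8]
lst[-1]-lst[0] = (-8)-8 = -16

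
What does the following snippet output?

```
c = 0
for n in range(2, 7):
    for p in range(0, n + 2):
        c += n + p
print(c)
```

210

n=2,p=0: c = 0+2 = 2
n=2,p=1: c = 2+3 = 5
n=2,p=2: c = 5+4 = 9
n=2,p=3: c = 9+5 = 14
n=3,p=0: c = 14+3 = 17
n=3,p=1: c = 17+4 = 21
n=3,p=2: c = 21+5 = 26
n=3,p=3: c = 26+6 = 32
n=3,p=4: c = 32+7 = 39
n=4,p=0: c = 39+4 = 43
n=4,p=1: c = 43+5 = 48
n=4,p=2: c = 48+6 = 54
n=4,p=3: c = 54+7 = 61
n=4,p=4: c = 61+8 = 69
n=4,p=5: c = 69+9 = 78
n=5,p=0: c = 78+5 = 83
n=5,p=1: c = 83+6 = 89
n=5,p=2: c = 89+7 = 96
n=5,p=3: c = 96+8 = 104
n=5,p=4: c = 104+9 = 113
n=5,p=5: c = 113+10 = 123
n=5,p=6: c = 123+11 = 134
n=6,p=0: c = 134+6 = 140
n=6,p=1: c = 140+7 = 147
n=6,p=2: c = 147+8 = 155
n=6,p=3: c = 155+9 = 164
n=6,p=4: c = 164+10 = 174
n=6,p=5: c = 174+11 = 185
n=6,p=6: c = 185+12 = 197
n=6,p=7: c = 197+13 = 210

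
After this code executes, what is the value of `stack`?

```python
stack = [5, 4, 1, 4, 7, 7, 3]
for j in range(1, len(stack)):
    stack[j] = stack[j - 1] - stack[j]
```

[5, 1, 0, -4, -11, -18, -21]

j=1: stack[1] = 5-4 = 1 → [5, 1, 1, 4, 7, 7, 3]
j=2: stack[2] = 1-1 = 0 → [5, 1, 0, 4, 7, 7, 3]
j=3: stack[3] = 0-4 = -4 → [5, 1, 0, -4, 7, 7, 3]
j=4: stack[4] = (-4)-7 = -11 → [5, 1, 0, -4, -11, 7, 3]
j=5: stack[5] = (-11)-7 = -18 → [5, 1, 0, -4, -11, -18, 3]
j=6: stack[6] = (-18)-3 = -21 → [5, 1, 0, -4, -11, -18, -21]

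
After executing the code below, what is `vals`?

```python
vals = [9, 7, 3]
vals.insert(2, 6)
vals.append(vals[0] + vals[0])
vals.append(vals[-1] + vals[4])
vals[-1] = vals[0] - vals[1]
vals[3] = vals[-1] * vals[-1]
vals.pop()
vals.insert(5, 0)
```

[9, 7, 6, 4, 18, 0]

insert 6 at 2 → [9, 7, 6, 3]
append vals[0]+vals[0] = 9+9 = 18 → [9, 7, 6, 3, 18]
append vals[-1]+vals[4] = 18+18 = 36 → [9, 7, 6, 3, 18, 36]
vals[-1] = vals[0]-vals[1] = 9-7 = 2 → [9, 7, 6, 3, 18, 2]
vals[3] = vals[-1]*vals[-1] = 2*2 = 4 → [9, 7, 6, 4, 18, 2]
pop() removes 2 → [9, 7, 6, 4, 18]
insert 0 at 5 → [9, 7, 6, 4, 18, 0]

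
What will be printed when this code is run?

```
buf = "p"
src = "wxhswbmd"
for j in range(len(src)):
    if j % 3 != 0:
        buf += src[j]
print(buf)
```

pxhwbd

j=0: skip
j=1: add 'x' → 'px'
j=2: add 'h' → 'pxh'
j=3: skip
j=4: add 'w' → 'pxhw'
j=5: add 'b' → 'pxhwb'
j=6: skip
j=7: add 'd' → 'pxhwbd'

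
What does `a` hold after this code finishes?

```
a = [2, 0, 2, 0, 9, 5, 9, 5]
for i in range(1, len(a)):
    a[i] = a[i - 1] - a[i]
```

[2, 2, 0, 0, -9, -14, -23, -28]

i=1: a[1] = 2-0 = 2 → [2, 2, 2, 0, 9, 5, 9, 5]
i=2: a[2] = 2-2 = 0 → [2, 2, 0, 0, 9, 5, 9, 5]
i=3: a[3] = 0-0 = 0 → [2, 2, 0, 0, 9, 5, 9, 5]
i=4: a[4] = 0-9 = -9 → [2, 2, 0, 0, -9, 5, 9, 5]
i=5: a[5] = (-9)-5 = -14 → [2, 2, 0, 0, -9, -14, 9, 5]
i=6: a[6] = (-14)-9 = -23 → [2, 2, 0, 0, -9, -14, -23, 5]
i=7: a[7] = (-23)-5 = -28 → [2, 2, 0, 0, -9, -14, -23, -28]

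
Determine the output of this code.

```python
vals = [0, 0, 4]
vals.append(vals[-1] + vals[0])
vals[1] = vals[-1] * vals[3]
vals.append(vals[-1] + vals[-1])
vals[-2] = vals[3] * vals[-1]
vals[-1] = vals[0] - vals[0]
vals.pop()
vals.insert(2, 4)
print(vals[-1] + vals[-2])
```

36

append vals[-1]+vals[0] = 4+0 = 4 → [0, 0, 4, 4]
vals[1] = vals[-1]*vals[3] = 4*4 = 16 → [0, 16, 4, 4]
append vals[-1]+vals[-1] = 4+4 = 8 → [0, 16, 4, 4, 8]
vals[-2] = vals[3]*vals[-1] = 4*8 = 32 → [0, 16, 4, 32, 8]
vals[-1] = vals[0]-vals[0] = 0-0 = 0 → [0, 16, 4, 32, 0]
pop() removes 0 → [0, 16, 4, 32]
insert 4 at 2 → [0, 16, 4, 4, 32]
vals[-1]+vals[-2] = 32+4 = 36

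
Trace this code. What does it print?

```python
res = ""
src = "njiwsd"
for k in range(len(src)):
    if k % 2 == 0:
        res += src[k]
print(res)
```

k=0: add 'n' → 'n'
k=1: skip
k=2: add 'i' → 'ni'
k=3: skip
k=4: add 's' → 'nis'
k=5: skip

nis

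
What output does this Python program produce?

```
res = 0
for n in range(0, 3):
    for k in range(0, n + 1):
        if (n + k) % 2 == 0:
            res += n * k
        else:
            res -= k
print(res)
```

4

n=0,k=0: even sum, res = 0+0 = 0
n=1,k=0: odd sum, res = 0-0 = 0
n=1,k=1: even sum, res = 0+1 = 1
n=2,k=0: even sum, res = 1+0 = 1
n=2,k=1: odd sum, res = 1-1 = 0
n=2,k=2: even sum, res = 0+4 = 4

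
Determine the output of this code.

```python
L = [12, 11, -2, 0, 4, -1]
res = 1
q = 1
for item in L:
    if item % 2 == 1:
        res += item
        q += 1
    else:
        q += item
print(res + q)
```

28

item=12: not odd; q=13
item=11: odd, res = 1+11 = 12; q=14
item=-2: not odd; q=12
item=0: not odd; q=12
item=4: not odd; q=16
item=-1: odd, res = 12+(-1) = 11; q=17
res+q = 11+17 = 28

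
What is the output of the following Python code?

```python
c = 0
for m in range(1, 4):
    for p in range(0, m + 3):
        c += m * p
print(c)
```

m=1,p=0: c = 0+0 = 0
m=1,p=1: c = 0+1 = 1
m=1,p=2: c = 1+2 = 3
m=1,p=3: c = 3+3 = 6
m=2,p=0: c = 6+0 = 6
m=2,p=1: c = 6+2 = 8
m=2,p=2: c = 8+4 = 12
m=2,p=3: c = 12+6 = 18
m=2,p=4: c = 18+8 = 26
m=3,p=0: c = 26+0 = 26
m=3,p=1: c = 26+3 = 29
m=3,p=2: c = 29+6 = 35
m=3,p=3: c = 35+9 = 44
m=3,p=4: c = 44+12 = 56
m=3,p=5: c = 56+15 = 71

71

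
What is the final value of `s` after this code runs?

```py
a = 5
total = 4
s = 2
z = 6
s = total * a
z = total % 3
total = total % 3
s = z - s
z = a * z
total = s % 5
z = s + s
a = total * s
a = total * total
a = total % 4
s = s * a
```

-19

s = 4*5 = 20
z = 4%3 = 1
total = 4%3 = 1
s = 1-20 = -19
z = 5*1 = 5
total = (-19)%5 = 1
z = (-19)+(-19) = -38
a = 1*(-19) = -19
a = 1*1 = 1
a = 1%4 = 1
s = (-19)*1 = -19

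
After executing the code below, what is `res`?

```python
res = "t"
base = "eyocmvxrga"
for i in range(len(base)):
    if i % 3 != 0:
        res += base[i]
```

'tyomvrg'

i=0: skip
i=1: add 'y' → 'ty'
i=2: add 'o' → 'tyo'
i=3: skip
i=4: add 'm' → 'tyom'
i=5: add 'v' → 'tyomv'
i=6: skip
i=7: add 'r' → 'tyomvr'
i=8: add 'g' → 'tyomvrg'
i=9: skip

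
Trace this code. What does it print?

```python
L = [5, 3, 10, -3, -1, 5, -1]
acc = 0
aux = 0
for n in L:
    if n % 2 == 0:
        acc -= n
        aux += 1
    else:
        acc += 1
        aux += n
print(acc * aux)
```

n=5: not even, acc = 0+1 = 1; aux=5
n=3: not even, acc = 1+1 = 2; aux=8
n=10: even, acc = 2-10 = -8; aux=9
n=-3: not even, acc = (-8)+1 = -7; aux=6
n=-1: not even, acc = (-7)+1 = -6; aux=5
n=5: not even, acc = (-6)+1 = -5; aux=10
n=-1: not even, acc = (-5)+1 = -4; aux=9
acc*aux = (-4)*9 = -36

-36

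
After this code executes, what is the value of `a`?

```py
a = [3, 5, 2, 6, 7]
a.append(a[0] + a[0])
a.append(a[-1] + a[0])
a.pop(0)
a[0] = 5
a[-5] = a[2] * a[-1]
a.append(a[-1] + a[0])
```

append a[0]+a[0] = 3+3 = 6 → [3, 5, 2, 6, 7, 6]
append a[-1]+a[0] = 6+3 = 9 → [3, 5, 2, 6, 7, 6, 9]
pop(0) removes 3 → [5, 2, 6, 7, 6, 9]
a[0] = 5 → [5, 2, 6, 7, 6, 9]
a[-5] = a[2]*a[-1] = 6*9 = 54 → [5, 54, 6, 7, 6, 9]
append a[-1]+a[0] = 9+5 = 14 → [5, 54, 6, 7, 6, 9, 14]

[5, 54, 6, 7, 6, 9, 14]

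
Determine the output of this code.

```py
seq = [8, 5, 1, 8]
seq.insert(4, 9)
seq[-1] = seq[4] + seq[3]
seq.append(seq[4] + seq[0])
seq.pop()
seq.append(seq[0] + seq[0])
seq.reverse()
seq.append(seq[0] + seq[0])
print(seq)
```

[16, 17, 8, 1, 5, 8, 32]

insert 9 at 4 → [8, 5, 1, 8, 9]
seq[-1] = seq[4]+seq[3] = 9+8 = 17 → [8, 5, 1, 8, 17]
append seq[4]+seq[0] = 17+8 = 25 → [8, 5, 1, 8, 17, 25]
pop() removes 25 → [8, 5, 1, 8, 17]
append seq[0]+seq[0] = 8+8 = 16 → [8, 5, 1, 8, 17, 16]
reverse → [16, 17, 8, 1, 5, 8]
append seq[0]+seq[0] = 16+16 = 32 → [16, 17, 8, 1, 5, 8, 32]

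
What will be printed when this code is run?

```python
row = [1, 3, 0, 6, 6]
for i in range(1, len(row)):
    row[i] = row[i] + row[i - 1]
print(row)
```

i=1: row[1] = 3+1 = 4 → [1, 4, 0, 6, 6]
i=2: row[2] = 0+4 = 4 → [1, 4, 4, 6, 6]
i=3: row[3] = 6+4 = 10 → [1, 4, 4, 10, 6]
i=4: row[4] = 6+10 = 16 → [1, 4, 4, 10, 16]

[1, 4, 4, 10, 16]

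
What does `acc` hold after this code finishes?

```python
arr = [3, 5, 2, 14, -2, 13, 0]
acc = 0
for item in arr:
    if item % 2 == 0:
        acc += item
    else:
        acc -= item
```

item=3: not even, acc = 0-3 = -3
item=5: not even, acc = (-3)-5 = -8
item=2: even, acc = (-8)+2 = -6
item=14: even, acc = (-6)+14 = 8
item=-2: even, acc = 8+(-2) = 6
item=13: not even, acc = 6-13 = -7
item=0: even, acc = (-7)+0 = -7

-7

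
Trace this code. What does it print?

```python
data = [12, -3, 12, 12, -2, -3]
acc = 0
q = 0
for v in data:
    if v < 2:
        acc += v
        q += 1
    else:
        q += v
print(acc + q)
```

31

v=12: not <2; q=12
v=-3: <2, acc = 0+(-3) = -3; q=13
v=12: not <2; q=25
v=12: not <2; q=37
v=-2: <2, acc = (-3)+(-2) = -5; q=38
v=-3: <2, acc = (-5)+(-3) = -8; q=39
acc+q = (-8)+39 = 31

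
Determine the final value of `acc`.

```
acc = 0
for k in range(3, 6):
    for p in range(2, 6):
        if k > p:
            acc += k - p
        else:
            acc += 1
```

k=3,p=2: 3>2, acc = 0+1 = 1
k=3,p=3: not 3>3, acc = 1+1 = 2
k=3,p=4: not 3>4, acc = 2+1 = 3
k=3,p=5: not 3>5, acc = 3+1 = 4
k=4,p=2: 4>2, acc = 4+2 = 6
k=4,p=3: 4>3, acc = 6+1 = 7
k=4,p=4: not 4>4, acc = 7+1 = 8
k=4,p=5: not 4>5, acc = 8+1 = 9
k=5,p=2: 5>2, acc = 9+3 = 12
k=5,p=3: 5>3, acc = 12+2 = 14
k=5,p=4: 5>4, acc = 14+1 = 15
k=5,p=5: not 5>5, acc = 15+1 = 16

16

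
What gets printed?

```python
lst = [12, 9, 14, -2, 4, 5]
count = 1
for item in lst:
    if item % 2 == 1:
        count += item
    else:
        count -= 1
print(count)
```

item=12: not odd, count = 1-1 = 0
item=9: odd, count = 0+9 = 9
item=14: not odd, count = 9-1 = 8
item=-2: not odd, count = 8-1 = 7
item=4: not odd, count = 7-1 = 6
item=5: odd, count = 6+5 = 11

11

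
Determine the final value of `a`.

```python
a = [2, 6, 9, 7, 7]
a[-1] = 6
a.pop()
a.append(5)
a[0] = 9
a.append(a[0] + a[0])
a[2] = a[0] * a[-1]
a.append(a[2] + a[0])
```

[9, 6, 162, 7, 5, 18, 171]

a[-1] = 6 → [2, 6, 9, 7, 6]
pop() removes 6 → [2, 6, 9, 7]
append 5 → [2, 6, 9, 7, 5]
a[0] = 9 → [9, 6, 9, 7, 5]
append a[0]+a[0] = 9+9 = 18 → [9, 6, 9, 7, 5, 18]
a[2] = a[0]*a[-1] = 9*18 = 162 → [9, 6, 162, 7, 5, 18]
append a[2]+a[0] = 162+9 = 171 → [9, 6, 162, 7, 5, 18, 171]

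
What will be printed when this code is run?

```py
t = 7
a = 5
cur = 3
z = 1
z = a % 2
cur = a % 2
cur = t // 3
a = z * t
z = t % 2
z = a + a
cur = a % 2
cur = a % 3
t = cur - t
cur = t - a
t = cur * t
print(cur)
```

-13

z = 5%2 = 1
cur = 5%2 = 1
cur = 7//3 = 2
a = 1*7 = 7
z = 7%2 = 1
z = 7+7 = 14
cur = 7%2 = 1
cur = 7%3 = 1
t = 1-7 = -6
cur = (-6)-7 = -13
t = (-13)*(-6) = 78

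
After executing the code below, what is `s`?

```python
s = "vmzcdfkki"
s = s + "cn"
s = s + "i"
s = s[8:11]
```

+ 'cn' → 'vmzcdfkkicn'
+ 'i' → 'vmzcdfkkicni'
slice [8:11] → 'icn'

'icn'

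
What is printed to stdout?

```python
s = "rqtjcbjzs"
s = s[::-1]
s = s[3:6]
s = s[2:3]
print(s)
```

reverse → 'szjbcjtqr'
slice [3:6] → 'bcj'
slice [2:3] → 'j'

j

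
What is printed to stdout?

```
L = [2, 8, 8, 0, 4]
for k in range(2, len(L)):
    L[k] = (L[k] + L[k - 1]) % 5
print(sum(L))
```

k=2: L[2] = (8+8)%5 = 1 → [2, 8, 1, 0, 4]
k=3: L[3] = (0+1)%5 = 1 → [2, 8, 1, 1, 4]
k=4: L[4] = (4+1)%5 = 0 → [2, 8, 1, 1, 0]
sum = 12

12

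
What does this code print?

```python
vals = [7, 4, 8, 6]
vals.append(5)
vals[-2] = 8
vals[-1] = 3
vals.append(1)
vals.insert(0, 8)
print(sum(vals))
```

39

append 5 → [7, 4, 8, 6, 5]
vals[-2] = 8 → [7, 4, 8, 8, 5]
vals[-1] = 3 → [7, 4, 8, 8, 3]
append 1 → [7, 4, 8, 8, 3, 1]
insert 8 at 0 → [8, 7, 4, 8, 8, 3, 1]
sum = 39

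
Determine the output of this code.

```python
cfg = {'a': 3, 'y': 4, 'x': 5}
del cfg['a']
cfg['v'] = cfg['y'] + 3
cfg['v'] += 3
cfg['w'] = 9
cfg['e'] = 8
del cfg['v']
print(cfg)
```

{'y': 4, 'x': 5, 'w': 9, 'e': 8}

del 'a' → {'y': 4, 'x': 5}
cfg['v'] = cfg['y']+3 = 7 → {'y': 4, 'x': 5, 'v': 7}
cfg['v'] = 7+3 = 10 → {'y': 4, 'x': 5, 'v': 10}
cfg['w'] = 9 → {'y': 4, 'x': 5, 'v': 10, 'w': 9}
cfg['e'] = 8 → {'y': 4, 'x': 5, 'v': 10, 'w': 9, 'e': 8}
del 'v' → {'y': 4, 'x': 5, 'w': 9, 'e': 8}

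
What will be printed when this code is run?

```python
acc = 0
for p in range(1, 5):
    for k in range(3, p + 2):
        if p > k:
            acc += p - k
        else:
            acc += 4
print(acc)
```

p=2,k=3: not 2>3, acc = 0+4 = 4
p=3,k=3: not 3>3, acc = 4+4 = 8
p=3,k=4: not 3>4, acc = 8+4 = 12
p=4,k=3: 4>3, acc = 12+1 = 13
p=4,k=4: not 4>4, acc = 13+4 = 17
p=4,k=5: not 4>5, acc = 17+4 = 21

21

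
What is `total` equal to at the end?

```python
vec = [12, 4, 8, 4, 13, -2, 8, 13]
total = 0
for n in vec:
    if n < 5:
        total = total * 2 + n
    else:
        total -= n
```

-153

n=12: not <5, total = 0-12 = -12
n=4: <5, total = (-12)*2+4 = -20
n=8: not <5, total = (-20)-8 = -28
n=4: <5, total = (-28)*2+4 = -52
n=13: not <5, total = (-52)-13 = -65
n=-2: <5, total = (-65)*2+(-2) = -132
n=8: not <5, total = (-132)-8 = -140
n=13: not <5, total = (-140)-13 = -153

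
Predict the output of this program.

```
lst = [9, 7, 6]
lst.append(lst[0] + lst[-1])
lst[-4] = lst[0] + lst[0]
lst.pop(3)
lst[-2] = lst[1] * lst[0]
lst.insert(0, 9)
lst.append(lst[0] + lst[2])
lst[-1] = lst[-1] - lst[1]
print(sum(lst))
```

276

append lst[0]+lst[-1] = 9+6 = 15 → [9, 7, 6, 15]
lst[-4] = lst[0]+lst[0] = 9+9 = 18 → [18, 7, 6, 15]
pop(3) removes 15 → [18, 7, 6]
lst[-2] = lst[1]*lst[0] = 7*18 = 126 → [18, 126, 6]
insert 9 at 0 → [9, 18, 126, 6]
append lst[0]+lst[2] = 9+126 = 135 → [9, 18, 126, 6, 135]
lst[-1] = lst[-1]-lst[1] = 135-18 = 117 → [9, 18, 126, 6, 117]
sum = 276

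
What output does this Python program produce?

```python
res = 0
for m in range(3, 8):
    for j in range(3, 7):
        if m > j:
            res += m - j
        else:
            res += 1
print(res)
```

30

m=3,j=3: not 3>3, res = 0+1 = 1
m=3,j=4: not 3>4, res = 1+1 = 2
m=3,j=5: not 3>5, res = 2+1 = 3
m=3,j=6: not 3>6, res = 3+1 = 4
m=4,j=3: 4>3, res = 4+1 = 5
m=4,j=4: not 4>4, res = 5+1 = 6
m=4,j=5: not 4>5, res = 6+1 = 7
m=4,j=6: not 4>6, res = 7+1 = 8
m=5,j=3: 5>3, res = 8+2 = 10
m=5,j=4: 5>4, res = 10+1 = 11
m=5,j=5: not 5>5, res = 11+1 = 12
m=5,j=6: not 5>6, res = 12+1 = 13
m=6,j=3: 6>3, res = 13+3 = 16
m=6,j=4: 6>4, res = 16+2 = 18
m=6,j=5: 6>5, res = 18+1 = 19
m=6,j=6: not 6>6, res = 19+1 = 20
m=7,j=3: 7>3, res = 20+4 = 24
m=7,j=4: 7>4, res = 24+3 = 27
m=7,j=5: 7>5, res = 27+2 = 29
m=7,j=6: 7>6, res = 29+1 = 30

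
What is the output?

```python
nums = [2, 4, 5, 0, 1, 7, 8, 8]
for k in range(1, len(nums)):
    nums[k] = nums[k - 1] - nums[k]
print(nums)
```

k=1: nums[1] = 2-4 = -2 → [2, -2, 5, 0, 1, 7, 8, 8]
k=2: nums[2] = (-2)-5 = -7 → [2, -2, -7, 0, 1, 7, 8, 8]
k=3: nums[3] = (-7)-0 = -7 → [2, -2, -7, -7, 1, 7, 8, 8]
k=4: nums[4] = (-7)-1 = -8 → [2, -2, -7, -7, -8, 7, 8, 8]
k=5: nums[5] = (-8)-7 = -15 → [2, -2, -7, -7, -8, -15, 8, 8]
k=6: nums[6] = (-15)-8 = -23 → [2, -2, -7, -7, -8, -15, -23, 8]
k=7: nums[7] = (-23)-8 = -31 → [2, -2, -7, -7, -8, -15, -23, -31]

[2, -2, -7, -7, -8, -15, -23, -31]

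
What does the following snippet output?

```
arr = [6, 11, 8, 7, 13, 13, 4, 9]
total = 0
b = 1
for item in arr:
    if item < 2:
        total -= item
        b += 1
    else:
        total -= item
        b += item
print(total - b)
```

-143

item=6: not <2, total = 0-6 = -6; b=7
item=11: not <2, total = (-6)-11 = -17; b=18
item=8: not <2, total = (-17)-8 = -25; b=26
item=7: not <2, total = (-25)-7 = -32; b=33
item=13: not <2, total = (-32)-13 = -45; b=46
item=13: not <2, total = (-45)-13 = -58; b=59
item=4: not <2, total = (-58)-4 = -62; b=63
item=9: not <2, total = (-62)-9 = -71; b=72
total-b = (-71)-72 = -143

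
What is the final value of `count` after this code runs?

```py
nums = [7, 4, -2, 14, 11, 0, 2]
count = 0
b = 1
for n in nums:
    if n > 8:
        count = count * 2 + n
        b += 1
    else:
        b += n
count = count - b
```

25

n=7: not >8; b=8
n=4: not >8; b=12
n=-2: not >8; b=10
n=14: >8, count = 0*2+14 = 14; b=11
n=11: >8, count = 14*2+11 = 39; b=12
n=0: not >8; b=12
n=2: not >8; b=14
count-b = 39-14 = 25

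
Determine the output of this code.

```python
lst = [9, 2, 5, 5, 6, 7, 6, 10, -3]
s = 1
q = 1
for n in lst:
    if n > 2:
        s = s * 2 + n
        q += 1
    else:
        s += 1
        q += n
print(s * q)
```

n=9: >2, s = 1*2+9 = 11; q=2
n=2: not >2, s = 11+1 = 12; q=4
n=5: >2, s = 12*2+5 = 29; q=5
n=5: >2, s = 29*2+5 = 63; q=6
n=6: >2, s = 63*2+6 = 132; q=7
n=7: >2, s = 132*2+7 = 271; q=8
n=6: >2, s = 271*2+6 = 548; q=9
n=10: >2, s = 548*2+10 = 1106; q=10
n=-3: not >2, s = 1106+1 = 1107; q=7
s*q = 1107*7 = 7749

7749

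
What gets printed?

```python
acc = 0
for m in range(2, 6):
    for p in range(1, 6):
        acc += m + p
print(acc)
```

130

m=2,p=1: acc = 0+3 = 3
m=2,p=2: acc = 3+4 = 7
m=2,p=3: acc = 7+5 = 12
m=2,p=4: acc = 12+6 = 18
m=2,p=5: acc = 18+7 = 25
m=3,p=1: acc = 25+4 = 29
m=3,p=2: acc = 29+5 = 34
m=3,p=3: acc = 34+6 = 40
m=3,p=4: acc = 40+7 = 47
m=3,p=5: acc = 47+8 = 55
m=4,p=1: acc = 55+5 = 60
m=4,p=2: acc = 60+6 = 66
m=4,p=3: acc = 66+7 = 73
m=4,p=4: acc = 73+8 = 81
m=4,p=5: acc = 81+9 = 90
m=5,p=1: acc = 90+6 = 96
m=5,p=2: acc = 96+7 = 103
m=5,p=3: acc = 103+8 = 111
m=5,p=4: acc = 111+9 = 120
m=5,p=5: acc = 120+10 = 130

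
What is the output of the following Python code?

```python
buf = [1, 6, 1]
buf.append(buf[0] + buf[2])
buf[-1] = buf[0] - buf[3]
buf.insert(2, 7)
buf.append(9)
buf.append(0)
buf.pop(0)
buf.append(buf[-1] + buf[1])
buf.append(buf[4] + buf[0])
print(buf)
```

[6, 7, 1, -1, 9, 0, 7, 15]

append buf[0]+buf[2] = 1+1 = 2 → [1, 6, 1, 2]
buf[-1] = buf[0]-buf[3] = 1-2 = -1 → [1, 6, 1, -1]
insert 7 at 2 → [1, 6, 7, 1, -1]
append 9 → [1, 6, 7, 1, -1, 9]
append 0 → [1, 6, 7, 1, -1, 9, 0]
pop(0) removes 1 → [6, 7, 1, -1, 9, 0]
append buf[-1]+buf[1] = 0+7 = 7 → [6, 7, 1, -1, 9, 0, 7]
append buf[4]+buf[0] = 9+6 = 15 → [6, 7, 1, -1, 9, 0, 7, 15]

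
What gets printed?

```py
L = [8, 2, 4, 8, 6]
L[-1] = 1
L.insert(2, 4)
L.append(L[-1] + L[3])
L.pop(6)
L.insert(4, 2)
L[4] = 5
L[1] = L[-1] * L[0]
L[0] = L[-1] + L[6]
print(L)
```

L[-1] = 1 → [8, 2, 4, 8, 1]
insert 4 at 2 → [8, 2, 4, 4, 8, 1]
append L[-1]+L[3] = 1+4 = 5 → [8, 2, 4, 4, 8, 1, 5]
pop(6) removes 5 → [8, 2, 4, 4, 8, 1]
insert 2 at 4 → [8, 2, 4, 4, 2, 8, 1]
L[4] = 5 → [8, 2, 4, 4, 5, 8, 1]
L[1] = L[-1]*L[0] = 1*8 = 8 → [8, 8, 4, 4, 5, 8, 1]
L[0] = L[-1]+L[6] = 1+1 = 2 → [2, 8, 4, 4, 5, 8, 1]

[2, 8, 4, 4, 5, 8, 1]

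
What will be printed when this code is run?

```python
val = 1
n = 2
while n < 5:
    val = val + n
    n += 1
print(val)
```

10

n=2: val = 1+2 = 3
n=3: val = 3+3 = 6
n=4: val = 6+4 = 10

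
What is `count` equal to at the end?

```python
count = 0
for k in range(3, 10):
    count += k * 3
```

k=3: count = 0+3*3 = 9
k=4: count = 9+4*3 = 21
k=5: count = 21+5*3 = 36
k=6: count = 36+6*3 = 54
k=7: count = 54+7*3 = 75
k=8: count = 75+8*3 = 99
k=9: count = 99+9*3 = 126

126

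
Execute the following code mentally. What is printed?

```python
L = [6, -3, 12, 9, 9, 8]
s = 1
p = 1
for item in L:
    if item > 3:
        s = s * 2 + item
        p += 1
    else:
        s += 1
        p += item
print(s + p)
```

item=6: >3, s = 1*2+6 = 8; p=2
item=-3: not >3, s = 8+1 = 9; p=-1
item=12: >3, s = 9*2+12 = 30; p=0
item=9: >3, s = 30*2+9 = 69; p=1
item=9: >3, s = 69*2+9 = 147; p=2
item=8: >3, s = 147*2+8 = 302; p=3
s+p = 302+3 = 305

305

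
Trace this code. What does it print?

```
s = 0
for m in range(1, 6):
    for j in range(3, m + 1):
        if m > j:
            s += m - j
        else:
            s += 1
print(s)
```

m=3,j=3: not 3>3, s = 0+1 = 1
m=4,j=3: 4>3, s = 1+1 = 2
m=4,j=4: not 4>4, s = 2+1 = 3
m=5,j=3: 5>3, s = 3+2 = 5
m=5,j=4: 5>4, s = 5+1 = 6
m=5,j=5: not 5>5, s = 6+1 = 7

7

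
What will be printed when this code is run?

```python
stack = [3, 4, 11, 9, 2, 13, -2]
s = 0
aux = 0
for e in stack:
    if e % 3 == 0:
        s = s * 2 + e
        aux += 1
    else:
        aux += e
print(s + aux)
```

45

e=3: %3==0, s = 0*2+3 = 3; aux=1
e=4: not %3==0; aux=5
e=11: not %3==0; aux=16
e=9: %3==0, s = 3*2+9 = 15; aux=17
e=2: not %3==0; aux=19
e=13: not %3==0; aux=32
e=-2: not %3==0; aux=30
s+aux = 15+30 = 45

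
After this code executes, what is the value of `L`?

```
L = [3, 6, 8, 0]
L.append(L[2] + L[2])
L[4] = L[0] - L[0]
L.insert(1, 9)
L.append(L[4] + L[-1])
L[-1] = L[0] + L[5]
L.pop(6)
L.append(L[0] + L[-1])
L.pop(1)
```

[3, 6, 8, 0, 0, 3]

append L[2]+L[2] = 8+8 = 16 → [3, 6, 8, 0, 16]
L[4] = L[0]-L[0] = 3-3 = 0 → [3, 6, 8, 0, 0]
insert 9 at 1 → [3, 9, 6, 8, 0, 0]
append L[4]+L[-1] = 0+0 = 0 → [3, 9, 6, 8, 0, 0, 0]
L[-1] = L[0]+L[5] = 3+0 = 3 → [3, 9, 6, 8, 0, 0, 3]
pop(6) removes 3 → [3, 9, 6, 8, 0, 0]
append L[0]+L[-1] = 3+0 = 3 → [3, 9, 6, 8, 0, 0, 3]
pop(1) removes 9 → [3, 6, 8, 0, 0, 3]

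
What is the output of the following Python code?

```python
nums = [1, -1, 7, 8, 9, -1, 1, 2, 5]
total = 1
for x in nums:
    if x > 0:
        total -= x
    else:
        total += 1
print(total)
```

-30

x=1: >0, total = 1-1 = 0
x=-1: not >0, total = 0+1 = 1
x=7: >0, total = 1-7 = -6
x=8: >0, total = (-6)-8 = -14
x=9: >0, total = (-14)-9 = -23
x=-1: not >0, total = (-23)+1 = -22
x=1: >0, total = (-22)-1 = -23
x=2: >0, total = (-23)-2 = -25
x=5: >0, total = (-25)-5 = -30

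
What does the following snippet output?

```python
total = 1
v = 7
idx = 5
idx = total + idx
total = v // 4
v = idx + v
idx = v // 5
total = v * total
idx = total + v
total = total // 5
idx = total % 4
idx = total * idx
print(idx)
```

idx = 1+5 = 6
total = 7//4 = 1
v = 6+7 = 13
idx = 13//5 = 2
total = 13*1 = 13
idx = 13+13 = 26
total = 13//5 = 2
idx = 2%4 = 2
idx = 2*2 = 4

4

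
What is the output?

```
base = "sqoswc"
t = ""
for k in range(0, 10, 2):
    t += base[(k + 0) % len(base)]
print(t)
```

k=0: add base[0]='s' → 's'
k=2: add base[2]='o' → 'so'
k=4: add base[4]='w' → 'sow'
k=6: add base[0]='s' → 'sows'
k=8: add base[2]='o' → 'sowso'

sowso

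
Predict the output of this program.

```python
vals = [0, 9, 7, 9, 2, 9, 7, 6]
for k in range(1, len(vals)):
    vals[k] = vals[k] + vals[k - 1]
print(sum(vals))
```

k=1: vals[1] = 9+0 = 9 → [0, 9, 7, 9, 2, 9, 7, 6]
k=2: vals[2] = 7+9 = 16 → [0, 9, 16, 9, 2, 9, 7, 6]
k=3: vals[3] = 9+16 = 25 → [0, 9, 16, 25, 2, 9, 7, 6]
k=4: vals[4] = 2+25 = 27 → [0, 9, 16, 25, 27, 9, 7, 6]
k=5: vals[5] = 9+27 = 36 → [0, 9, 16, 25, 27, 36, 7, 6]
k=6: vals[6] = 7+36 = 43 → [0, 9, 16, 25, 27, 36, 43, 6]
k=7: vals[7] = 6+43 = 49 → [0, 9, 16, 25, 27, 36, 43, 49]
sum = 205

205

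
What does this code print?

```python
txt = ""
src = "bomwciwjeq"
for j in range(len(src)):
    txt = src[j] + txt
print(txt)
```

j=0: prepend 'b' → 'b'
j=1: prepend 'o' → 'ob'
j=2: prepend 'm' → 'mob'
j=3: prepend 'w' → 'wmob'
j=4: prepend 'c' → 'cwmob'
j=5: prepend 'i' → 'icwmob'
j=6: prepend 'w' → 'wicwmob'
j=7: prepend 'j' → 'jwicwmob'
j=8: prepend 'e' → 'ejwicwmob'
j=9: prepend 'q' → 'qejwicwmob'

qejwicwmob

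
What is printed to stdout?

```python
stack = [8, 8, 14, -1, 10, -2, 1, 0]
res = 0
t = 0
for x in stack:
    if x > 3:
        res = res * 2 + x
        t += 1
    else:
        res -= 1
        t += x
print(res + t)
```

131

x=8: >3, res = 0*2+8 = 8; t=1
x=8: >3, res = 8*2+8 = 24; t=2
x=14: >3, res = 24*2+14 = 62; t=3
x=-1: not >3, res = 62-1 = 61; t=2
x=10: >3, res = 61*2+10 = 132; t=3
x=-2: not >3, res = 132-1 = 131; t=1
x=1: not >3, res = 131-1 = 130; t=2
x=0: not >3, res = 130-1 = 129; t=2
res+t = 129+2 = 131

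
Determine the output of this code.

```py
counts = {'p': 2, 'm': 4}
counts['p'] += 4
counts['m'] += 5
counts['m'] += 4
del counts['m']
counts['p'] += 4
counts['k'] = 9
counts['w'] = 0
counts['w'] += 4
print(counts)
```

counts['p'] = 2+4 = 6 → {'p': 6, 'm': 4}
counts['m'] = 4+5 = 9 → {'p': 6, 'm': 9}
counts['m'] = 9+4 = 13 → {'p': 6, 'm': 13}
del 'm' → {'p': 6}
counts['p'] = 6+4 = 10 → {'p': 10}
counts['k'] = 9 → {'p': 10, 'k': 9}
counts['w'] = 0 → {'p': 10, 'k': 9, 'w': 0}
counts['w'] = 0+4 = 4 → {'p': 10, 'k': 9, 'w': 4}

{'p': 10, 'k': 9, 'w': 4}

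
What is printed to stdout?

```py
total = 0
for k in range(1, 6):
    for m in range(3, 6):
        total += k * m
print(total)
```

180

k=1,m=3: total = 0+3 = 3
k=1,m=4: total = 3+4 = 7
k=1,m=5: total = 7+5 = 12
k=2,m=3: total = 12+6 = 18
k=2,m=4: total = 18+8 = 26
k=2,m=5: total = 26+10 = 36
k=3,m=3: total = 36+9 = 45
k=3,m=4: total = 45+12 = 57
k=3,m=5: total = 57+15 = 72
k=4,m=3: total = 72+12 = 84
k=4,m=4: total = 84+16 = 100
k=4,m=5: total = 100+20 = 120
k=5,m=3: total = 120+15 = 135
k=5,m=4: total = 135+20 = 155
k=5,m=5: total = 155+25 = 180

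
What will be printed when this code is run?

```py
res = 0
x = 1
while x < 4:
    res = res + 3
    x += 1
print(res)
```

x=1: res = 0+3 = 3
x=2: res = 3+3 = 6
x=3: res = 6+3 = 9

9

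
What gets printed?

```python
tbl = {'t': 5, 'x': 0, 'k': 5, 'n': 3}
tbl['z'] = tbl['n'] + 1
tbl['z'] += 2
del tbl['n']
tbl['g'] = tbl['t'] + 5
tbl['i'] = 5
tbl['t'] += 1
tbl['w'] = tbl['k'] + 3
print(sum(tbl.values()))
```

40

tbl['z'] = tbl['n']+1 = 4 → {'t': 5, 'x': 0, 'k': 5, 'n': 3, 'z': 4}
tbl['z'] = 4+2 = 6 → {'t': 5, 'x': 0, 'k': 5, 'n': 3, 'z': 6}
del 'n' → {'t': 5, 'x': 0, 'k': 5, 'z': 6}
tbl['g'] = tbl['t']+5 = 10 → {'t': 5, 'x': 0, 'k': 5, 'z': 6, 'g': 10}
tbl['i'] = 5 → {'t': 5, 'x': 0, 'k': 5, 'z': 6, 'g': 10, 'i': 5}
tbl['t'] = 5+1 = 6 → {'t': 6, 'x': 0, 'k': 5, 'z': 6, 'g': 10, 'i': 5}
tbl['w'] = tbl['k']+3 = 8 → {'t': 6, 'x': 0, 'k': 5, 'z': 6, 'g': 10, 'i': 5, 'w': 8}
sum of values = 40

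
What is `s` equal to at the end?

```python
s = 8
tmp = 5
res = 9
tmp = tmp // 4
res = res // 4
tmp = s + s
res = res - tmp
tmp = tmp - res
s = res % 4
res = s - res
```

2

tmp = 5//4 = 1
res = 9//4 = 2
tmp = 8+8 = 16
res = 2-16 = -14
tmp = 16-(-14) = 30
s = (-14)%4 = 2
res = 2-(-14) = 16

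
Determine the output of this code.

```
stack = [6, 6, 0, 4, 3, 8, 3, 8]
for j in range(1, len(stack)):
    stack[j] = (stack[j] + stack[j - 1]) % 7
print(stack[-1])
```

j=1: stack[1] = (6+6)%7 = 5 → [6, 5, 0, 4, 3, 8, 3, 8]
j=2: stack[2] = (0+5)%7 = 5 → [6, 5, 5, 4, 3, 8, 3, 8]
j=3: stack[3] = (4+5)%7 = 2 → [6, 5, 5, 2, 3, 8, 3, 8]
j=4: stack[4] = (3+2)%7 = 5 → [6, 5, 5, 2, 5, 8, 3, 8]
j=5: stack[5] = (8+5)%7 = 6 → [6, 5, 5, 2, 5, 6, 3, 8]
j=6: stack[6] = (3+6)%7 = 2 → [6, 5, 5, 2, 5, 6, 2, 8]
j=7: stack[7] = (8+2)%7 = 3 → [6, 5, 5, 2, 5, 6, 2, 3]

3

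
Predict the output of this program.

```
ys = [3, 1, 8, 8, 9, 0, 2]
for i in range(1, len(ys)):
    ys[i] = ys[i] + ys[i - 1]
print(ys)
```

[3, 4, 12, 20, 29, 29, 31]

i=1: ys[1] = 1+3 = 4 → [3, 4, 8, 8, 9, 0, 2]
i=2: ys[2] = 8+4 = 12 → [3, 4, 12, 8, 9, 0, 2]
i=3: ys[3] = 8+12 = 20 → [3, 4, 12, 20, 9, 0, 2]
i=4: ys[4] = 9+20 = 29 → [3, 4, 12, 20, 29, 0, 2]
i=5: ys[5] = 0+29 = 29 → [3, 4, 12, 20, 29, 29, 2]
i=6: ys[6] = 2+29 = 31 → [3, 4, 12, 20, 29, 29, 31]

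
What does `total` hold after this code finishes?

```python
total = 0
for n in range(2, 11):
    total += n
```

n=2: total = 0+2 = 2
n=3: total = 2+3 = 5
n=4: total = 5+4 = 9
n=5: total = 9+5 = 14
n=6: total = 14+6 = 20
n=7: total = 20+7 = 27
n=8: total = 27+8 = 35
n=9: total = 35+9 = 44
n=10: total = 44+10 = 54

54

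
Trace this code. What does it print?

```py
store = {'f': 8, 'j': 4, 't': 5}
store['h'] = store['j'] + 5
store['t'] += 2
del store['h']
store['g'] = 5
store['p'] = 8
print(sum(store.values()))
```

32

store['h'] = store['j']+5 = 9 → {'f': 8, 'j': 4, 't': 5, 'h': 9}
store['t'] = 5+2 = 7 → {'f': 8, 'j': 4, 't': 7, 'h': 9}
del 'h' → {'f': 8, 'j': 4, 't': 7}
store['g'] = 5 → {'f': 8, 'j': 4, 't': 7, 'g': 5}
store['p'] = 8 → {'f': 8, 'j': 4, 't': 7, 'g': 5, 'p': 8}
sum of values = 32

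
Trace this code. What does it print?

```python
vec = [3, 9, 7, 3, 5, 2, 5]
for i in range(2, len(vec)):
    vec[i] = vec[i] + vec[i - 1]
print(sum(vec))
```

i=2: vec[2] = 7+9 = 16 → [3, 9, 16, 3, 5, 2, 5]
i=3: vec[3] = 3+16 = 19 → [3, 9, 16, 19, 5, 2, 5]
i=4: vec[4] = 5+19 = 24 → [3, 9, 16, 19, 24, 2, 5]
i=5: vec[5] = 2+24 = 26 → [3, 9, 16, 19, 24, 26, 5]
i=6: vec[6] = 5+26 = 31 → [3, 9, 16, 19, 24, 26, 31]
sum = 128

128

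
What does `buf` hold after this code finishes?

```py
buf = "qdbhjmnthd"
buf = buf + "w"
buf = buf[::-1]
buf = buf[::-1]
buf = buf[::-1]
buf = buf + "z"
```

'wdhtnmjhbdqz'

+ 'w' → 'qdbhjmnthdw'
reverse → 'wdhtnmjhbdq'
reverse → 'qdbhjmnthdw'
reverse → 'wdhtnmjhbdq'
+ 'z' → 'wdhtnmjhbdqz'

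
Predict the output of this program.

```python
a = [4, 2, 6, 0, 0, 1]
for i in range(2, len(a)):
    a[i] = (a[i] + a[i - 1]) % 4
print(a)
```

i=2: a[2] = (6+2)%4 = 0 → [4, 2, 0, 0, 0, 1]
i=3: a[3] = (0+0)%4 = 0 → [4, 2, 0, 0, 0, 1]
i=4: a[4] = (0+0)%4 = 0 → [4, 2, 0, 0, 0, 1]
i=5: a[5] = (1+0)%4 = 1 → [4, 2, 0, 0, 0, 1]

[4, 2, 0, 0, 0, 1]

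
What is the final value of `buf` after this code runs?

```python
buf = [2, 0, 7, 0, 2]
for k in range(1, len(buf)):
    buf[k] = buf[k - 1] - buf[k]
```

[2, 2, -5, -5, -7]

k=1: buf[1] = 2-0 = 2 → [2, 2, 7, 0, 2]
k=2: buf[2] = 2-7 = -5 → [2, 2, -5, 0, 2]
k=3: buf[3] = (-5)-0 = -5 → [2, 2, -5, -5, 2]
k=4: buf[4] = (-5)-2 = -7 → [2, 2, -5, -5, -7]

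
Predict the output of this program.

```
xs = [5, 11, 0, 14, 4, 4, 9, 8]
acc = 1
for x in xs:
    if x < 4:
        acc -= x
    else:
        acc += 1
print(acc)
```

x=5: not <4, acc = 1+1 = 2
x=11: not <4, acc = 2+1 = 3
x=0: <4, acc = 3-0 = 3
x=14: not <4, acc = 3+1 = 4
x=4: not <4, acc = 4+1 = 5
x=4: not <4, acc = 5+1 = 6
x=9: not <4, acc = 6+1 = 7
x=8: not <4, acc = 7+1 = 8

8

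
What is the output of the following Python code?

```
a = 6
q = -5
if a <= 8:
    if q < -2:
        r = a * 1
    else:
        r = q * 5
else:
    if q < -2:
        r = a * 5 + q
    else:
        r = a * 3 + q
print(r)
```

a=6, q=-5
a <= 8 is True; q < -2 is True
→ r = a * 1 = 6

6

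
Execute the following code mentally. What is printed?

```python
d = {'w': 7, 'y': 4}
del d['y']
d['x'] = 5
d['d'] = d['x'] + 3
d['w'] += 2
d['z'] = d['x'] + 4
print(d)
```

del 'y' → {'w': 7}
d['x'] = 5 → {'w': 7, 'x': 5}
d['d'] = d['x']+3 = 8 → {'w': 7, 'x': 5, 'd': 8}
d['w'] = 7+2 = 9 → {'w': 9, 'x': 5, 'd': 8}
d['z'] = d['x']+4 = 9 → {'w': 9, 'x': 5, 'd': 8, 'z': 9}

{'w': 9, 'x': 5, 'd': 8, 'z': 9}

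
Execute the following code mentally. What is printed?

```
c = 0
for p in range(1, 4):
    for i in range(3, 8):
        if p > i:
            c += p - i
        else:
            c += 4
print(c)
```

p=1,i=3: not 1>3, c = 0+4 = 4
p=1,i=4: not 1>4, c = 4+4 = 8
p=1,i=5: not 1>5, c = 8+4 = 12
p=1,i=6: not 1>6, c = 12+4 = 16
p=1,i=7: not 1>7, c = 16+4 = 20
p=2,i=3: not 2>3, c = 20+4 = 24
p=2,i=4: not 2>4, c = 24+4 = 28
p=2,i=5: not 2>5, c = 28+4 = 32
p=2,i=6: not 2>6, c = 32+4 = 36
p=2,i=7: not 2>7, c = 36+4 = 40
p=3,i=3: not 3>3, c = 40+4 = 44
p=3,i=4: not 3>4, c = 44+4 = 48
p=3,i=5: not 3>5, c = 48+4 = 52
p=3,i=6: not 3>6, c = 52+4 = 56
p=3,i=7: not 3>7, c = 56+4 = 60

60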